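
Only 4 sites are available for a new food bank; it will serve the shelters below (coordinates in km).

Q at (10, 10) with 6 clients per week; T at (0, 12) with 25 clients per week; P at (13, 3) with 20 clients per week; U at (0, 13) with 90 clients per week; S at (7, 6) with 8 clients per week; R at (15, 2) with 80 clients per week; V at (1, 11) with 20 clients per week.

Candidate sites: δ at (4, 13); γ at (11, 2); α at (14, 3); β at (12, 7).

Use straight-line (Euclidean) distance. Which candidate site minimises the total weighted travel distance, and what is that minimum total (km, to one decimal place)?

Total weighted distance at each candidate:
  δ (4, 13): total = 2149.9
  γ (11, 2): total = 2499.1
  α (14, 3): total = 2512.2
  β (12, 7): total = 2377.9
Minimum is at δ with total 2149.9 km.

δ, total 2149.9 km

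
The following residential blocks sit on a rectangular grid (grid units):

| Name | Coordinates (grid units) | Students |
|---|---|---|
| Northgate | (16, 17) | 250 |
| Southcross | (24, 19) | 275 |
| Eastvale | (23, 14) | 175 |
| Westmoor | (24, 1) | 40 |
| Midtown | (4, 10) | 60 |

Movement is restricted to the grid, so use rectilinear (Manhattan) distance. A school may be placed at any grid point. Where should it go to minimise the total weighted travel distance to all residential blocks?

Manhattan distance separates: Σwᵢ(|x−xᵢ|+|y−yᵢ|) = Σwᵢ|x−xᵢ| + Σwᵢ|y−yᵢ|, so x and y are optimised independently as 1-D weighted medians.
Total weight W = 800; half = 400.
x-coordinate, sorted with cumulative weight:
  x=4 (Midtown, w=60) cum 60
  x=16 (Northgate, w=250) cum 310
  x=23 (Eastvale, w=175) cum 485  ← median
  x=24 (Southcross, w=275) cum 760
  x=24 (Westmoor, w=40) cum 800
⇒ x* = 23
y-coordinate, sorted with cumulative weight:
  y=1 (Westmoor, w=40) cum 40
  y=10 (Midtown, w=60) cum 100
  y=14 (Eastvale, w=175) cum 275
  y=17 (Northgate, w=250) cum 525  ← median
  y=19 (Southcross, w=275) cum 800
⇒ y* = 17

(23, 17)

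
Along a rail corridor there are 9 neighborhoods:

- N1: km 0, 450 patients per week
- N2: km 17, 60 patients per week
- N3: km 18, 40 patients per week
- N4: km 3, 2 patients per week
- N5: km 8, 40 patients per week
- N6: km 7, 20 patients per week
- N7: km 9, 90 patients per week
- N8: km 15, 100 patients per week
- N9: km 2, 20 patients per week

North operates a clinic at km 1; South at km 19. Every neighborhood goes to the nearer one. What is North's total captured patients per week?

622

The indifferent point is the midpoint (1+19)/2 = 10; neighborhoods left of it (closer to North at 1) go to North, those right go to South.
  N1 at 0 (w=450) → North
  N9 at 2 (w=20) → North
  N4 at 3 (w=2) → North
  N6 at 7 (w=20) → North
  N5 at 8 (w=40) → North
  N7 at 9 (w=90) → North
  N8 at 15 (w=100) → South
  N2 at 17 (w=60) → South
  N3 at 18 (w=40) → South
North captures 622; South captures 200.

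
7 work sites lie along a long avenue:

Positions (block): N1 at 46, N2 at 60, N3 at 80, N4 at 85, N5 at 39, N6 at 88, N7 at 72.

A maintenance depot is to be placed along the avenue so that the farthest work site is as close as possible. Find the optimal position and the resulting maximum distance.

location 63.5, max distance 24.5

The 1-center on a line is the midpoint of the two extreme points: leftmost at 39, rightmost at 88.
Optimal location = (39 + 88)/2 = 63.5; maximum distance = (88 − 39)/2 = 24.5.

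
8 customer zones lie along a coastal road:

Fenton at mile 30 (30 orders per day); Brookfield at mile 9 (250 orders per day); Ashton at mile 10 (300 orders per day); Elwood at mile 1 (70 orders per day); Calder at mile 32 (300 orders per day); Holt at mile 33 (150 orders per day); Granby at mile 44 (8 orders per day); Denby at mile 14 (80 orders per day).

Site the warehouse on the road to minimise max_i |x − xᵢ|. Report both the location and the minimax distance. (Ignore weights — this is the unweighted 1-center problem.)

location 22.5, max distance 21.5

The 1-center on a line is the midpoint of the two extreme points: leftmost at 1, rightmost at 44.
Optimal location = (1 + 44)/2 = 22.5; maximum distance = (44 − 1)/2 = 21.5.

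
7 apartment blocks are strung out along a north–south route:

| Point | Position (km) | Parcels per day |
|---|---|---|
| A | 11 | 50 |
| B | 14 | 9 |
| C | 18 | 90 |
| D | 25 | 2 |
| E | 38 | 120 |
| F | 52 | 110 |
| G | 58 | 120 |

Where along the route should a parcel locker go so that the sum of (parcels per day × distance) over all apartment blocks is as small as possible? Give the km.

For a sum of weighted absolute distances on a line, the optimum is the weighted median (not the mean). Total weight W = 501; half-weight = 250.5.
Sort by position and accumulate weight:
  km 11 (A, w=50) → cum 50
  km 14 (B, w=9) → cum 59
  km 18 (C, w=90) → cum 149
  km 25 (D, w=2) → cum 151
  km 38 (E, w=120) → cum 271  ≥ 250.5 → median here
  km 52 (F, w=110) → cum 381
  km 58 (G, w=120) → cum 501
Optimal location: km 38.

x = 38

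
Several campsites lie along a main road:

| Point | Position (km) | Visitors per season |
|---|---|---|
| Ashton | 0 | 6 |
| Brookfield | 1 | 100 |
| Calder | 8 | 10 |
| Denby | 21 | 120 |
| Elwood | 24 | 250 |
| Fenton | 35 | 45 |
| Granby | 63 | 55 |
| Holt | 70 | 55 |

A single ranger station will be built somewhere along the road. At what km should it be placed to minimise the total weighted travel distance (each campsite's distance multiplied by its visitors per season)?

x = 24

For a sum of weighted absolute distances on a line, the optimum is the weighted median (not the mean). Total weight W = 641; half-weight = 320.5.
Sort by position and accumulate weight:
  km 0 (Ashton, w=6) → cum 6
  km 1 (Brookfield, w=100) → cum 106
  km 8 (Calder, w=10) → cum 116
  km 21 (Denby, w=120) → cum 236
  km 24 (Elwood, w=250) → cum 486  ≥ 320.5 → median here
  km 35 (Fenton, w=45) → cum 531
  km 63 (Granby, w=55) → cum 586
  km 70 (Holt, w=55) → cum 641
Optimal location: km 24.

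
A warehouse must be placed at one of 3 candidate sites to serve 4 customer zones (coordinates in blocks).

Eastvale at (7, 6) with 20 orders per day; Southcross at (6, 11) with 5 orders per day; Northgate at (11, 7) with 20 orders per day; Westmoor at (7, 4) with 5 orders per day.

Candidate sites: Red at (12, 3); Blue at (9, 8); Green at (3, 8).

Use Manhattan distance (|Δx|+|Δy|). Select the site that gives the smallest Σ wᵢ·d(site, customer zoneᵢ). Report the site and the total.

Total weighted distance at each candidate:
  Red (12, 3): total = 360
  Blue (9, 8): total = 200
  Green (3, 8): total = 370
Minimum is at Blue with total 200 blocks.

Blue, total 200 blocks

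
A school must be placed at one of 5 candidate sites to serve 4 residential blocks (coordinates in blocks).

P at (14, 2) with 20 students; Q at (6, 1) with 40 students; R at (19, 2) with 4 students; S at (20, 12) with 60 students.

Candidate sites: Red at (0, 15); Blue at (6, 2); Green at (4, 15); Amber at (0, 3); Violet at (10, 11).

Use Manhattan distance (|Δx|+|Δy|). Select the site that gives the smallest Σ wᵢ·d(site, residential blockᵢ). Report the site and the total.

Violet, total 1552 blocks

Total weighted distance at each candidate:
  Red (0, 15): total = 2848
  Blue (6, 2): total = 1692
  Green (4, 15): total = 2352
  Amber (0, 3): total = 2440
  Violet (10, 11): total = 1552
Minimum is at Violet with total 1552 blocks.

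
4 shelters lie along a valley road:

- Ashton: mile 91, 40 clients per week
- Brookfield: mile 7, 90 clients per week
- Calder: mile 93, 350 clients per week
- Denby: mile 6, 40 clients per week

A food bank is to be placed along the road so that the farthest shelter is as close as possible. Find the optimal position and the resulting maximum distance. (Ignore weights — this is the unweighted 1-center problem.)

The 1-center on a line is the midpoint of the two extreme points: leftmost at 6, rightmost at 93.
Optimal location = (6 + 93)/2 = 49.5; maximum distance = (93 − 6)/2 = 43.5.

location 49.5, max distance 43.5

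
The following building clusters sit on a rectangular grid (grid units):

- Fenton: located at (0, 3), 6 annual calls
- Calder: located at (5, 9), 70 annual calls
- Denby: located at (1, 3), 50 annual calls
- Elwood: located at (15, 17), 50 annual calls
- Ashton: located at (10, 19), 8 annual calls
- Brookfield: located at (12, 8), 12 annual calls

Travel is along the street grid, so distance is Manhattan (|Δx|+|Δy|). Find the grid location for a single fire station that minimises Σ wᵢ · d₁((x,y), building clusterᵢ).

(5, 9)

Manhattan distance separates: Σwᵢ(|x−xᵢ|+|y−yᵢ|) = Σwᵢ|x−xᵢ| + Σwᵢ|y−yᵢ|, so x and y are optimised independently as 1-D weighted medians.
Total weight W = 196; half = 98.
x-coordinate, sorted with cumulative weight:
  x=0 (Fenton, w=6) cum 6
  x=1 (Denby, w=50) cum 56
  x=5 (Calder, w=70) cum 126  ← median
  x=10 (Ashton, w=8) cum 134
  x=12 (Brookfield, w=12) cum 146
  x=15 (Elwood, w=50) cum 196
⇒ x* = 5
y-coordinate, sorted with cumulative weight:
  y=3 (Fenton, w=6) cum 6
  y=3 (Denby, w=50) cum 56
  y=8 (Brookfield, w=12) cum 68
  y=9 (Calder, w=70) cum 138  ← median
  y=17 (Elwood, w=50) cum 188
  y=19 (Ashton, w=8) cum 196
⇒ y* = 9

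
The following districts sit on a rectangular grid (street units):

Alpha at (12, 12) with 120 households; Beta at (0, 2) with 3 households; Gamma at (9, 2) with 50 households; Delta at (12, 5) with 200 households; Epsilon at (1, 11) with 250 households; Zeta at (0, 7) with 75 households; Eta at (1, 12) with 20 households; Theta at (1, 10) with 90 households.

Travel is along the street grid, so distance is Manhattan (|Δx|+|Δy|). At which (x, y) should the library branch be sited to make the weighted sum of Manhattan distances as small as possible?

(1, 10)

Manhattan distance separates: Σwᵢ(|x−xᵢ|+|y−yᵢ|) = Σwᵢ|x−xᵢ| + Σwᵢ|y−yᵢ|, so x and y are optimised independently as 1-D weighted medians.
Total weight W = 808; half = 404.
x-coordinate, sorted with cumulative weight:
  x=0 (Beta, w=3) cum 3
  x=0 (Zeta, w=75) cum 78
  x=1 (Epsilon, w=250) cum 328
  x=1 (Eta, w=20) cum 348
  x=1 (Theta, w=90) cum 438  ← median
  x=9 (Gamma, w=50) cum 488
  x=12 (Alpha, w=120) cum 608
  x=12 (Delta, w=200) cum 808
⇒ x* = 1
y-coordinate, sorted with cumulative weight:
  y=2 (Beta, w=3) cum 3
  y=2 (Gamma, w=50) cum 53
  y=5 (Delta, w=200) cum 253
  y=7 (Zeta, w=75) cum 328
  y=10 (Theta, w=90) cum 418  ← median
  y=11 (Epsilon, w=250) cum 668
  y=12 (Alpha, w=120) cum 788
  y=12 (Eta, w=20) cum 808
⇒ y* = 10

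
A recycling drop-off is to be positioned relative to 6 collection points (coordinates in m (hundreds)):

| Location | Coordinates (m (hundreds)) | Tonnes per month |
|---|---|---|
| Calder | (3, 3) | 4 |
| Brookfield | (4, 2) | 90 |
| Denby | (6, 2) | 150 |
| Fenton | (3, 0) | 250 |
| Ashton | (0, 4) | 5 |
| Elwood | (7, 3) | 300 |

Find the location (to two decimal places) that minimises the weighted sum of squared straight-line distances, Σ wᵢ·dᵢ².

(5.16, 1.77)

The minimiser of Σwᵢ‖p−pᵢ‖² is the weighted centroid p* = (Σwᵢpᵢ)/(Σwᵢ).
Σwᵢ = 799.
Σwᵢxᵢ = 4·3 + 90·4 + 150·6 + 250·3 + 5·0 + 300·7 = 4122.
Σwᵢyᵢ = 4·3 + 90·2 + 150·2 + 250·0 + 5·4 + 300·3 = 1412.
x* = 4122/799 = 5.16, y* = 1412/799 = 1.77.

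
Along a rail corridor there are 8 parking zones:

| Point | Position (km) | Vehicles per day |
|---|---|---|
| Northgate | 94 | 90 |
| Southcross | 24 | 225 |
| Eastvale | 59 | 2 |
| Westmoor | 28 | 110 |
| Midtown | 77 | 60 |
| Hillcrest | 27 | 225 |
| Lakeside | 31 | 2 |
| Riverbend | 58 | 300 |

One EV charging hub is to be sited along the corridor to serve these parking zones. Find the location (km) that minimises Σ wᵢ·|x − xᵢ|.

x = 28

For a sum of weighted absolute distances on a line, the optimum is the weighted median (not the mean). Total weight W = 1014; half-weight = 507.
Sort by position and accumulate weight:
  km 24 (Southcross, w=225) → cum 225
  km 27 (Hillcrest, w=225) → cum 450
  km 28 (Westmoor, w=110) → cum 560  ≥ 507 → median here
  km 31 (Lakeside, w=2) → cum 562
  km 58 (Riverbend, w=300) → cum 862
  km 59 (Eastvale, w=2) → cum 864
  km 77 (Midtown, w=60) → cum 924
  km 94 (Northgate, w=90) → cum 1014
Optimal location: km 28.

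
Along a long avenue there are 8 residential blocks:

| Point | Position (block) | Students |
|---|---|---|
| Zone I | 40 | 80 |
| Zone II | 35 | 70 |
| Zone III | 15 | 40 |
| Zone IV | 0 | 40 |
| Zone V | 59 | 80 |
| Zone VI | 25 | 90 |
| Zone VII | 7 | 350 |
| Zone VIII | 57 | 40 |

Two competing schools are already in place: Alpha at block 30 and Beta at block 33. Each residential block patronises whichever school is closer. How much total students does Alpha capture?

520

The indifferent point is the midpoint (30+33)/2 = 31.5; residential blocks left of it (closer to Alpha at 30) go to Alpha, those right go to Beta.
  Zone IV at 0 (w=40) → Alpha
  Zone VII at 7 (w=350) → Alpha
  Zone III at 15 (w=40) → Alpha
  Zone VI at 25 (w=90) → Alpha
  Zone II at 35 (w=70) → Beta
  Zone I at 40 (w=80) → Beta
  Zone VIII at 57 (w=40) → Beta
  Zone V at 59 (w=80) → Beta
Alpha captures 520; Beta captures 270.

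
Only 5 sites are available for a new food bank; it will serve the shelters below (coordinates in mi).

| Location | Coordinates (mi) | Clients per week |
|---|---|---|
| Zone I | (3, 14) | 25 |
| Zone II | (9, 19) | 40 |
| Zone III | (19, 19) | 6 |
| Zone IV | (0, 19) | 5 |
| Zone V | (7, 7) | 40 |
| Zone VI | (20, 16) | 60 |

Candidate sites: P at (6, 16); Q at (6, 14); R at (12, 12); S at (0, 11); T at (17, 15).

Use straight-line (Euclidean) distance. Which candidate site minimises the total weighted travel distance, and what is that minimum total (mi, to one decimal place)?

Total weighted distance at each candidate:
  P (6, 16): total = 1575.7
  Q (6, 14): total = 1562.2
  R (12, 12): total = 1483.5
  S (0, 11): total = 2310.8
  T (17, 15): total = 1524.8
Minimum is at R with total 1483.5 mi.

R, total 1483.5 mi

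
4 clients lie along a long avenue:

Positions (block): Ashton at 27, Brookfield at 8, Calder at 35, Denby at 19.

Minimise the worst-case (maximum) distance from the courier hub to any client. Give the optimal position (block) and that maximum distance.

The 1-center on a line is the midpoint of the two extreme points: leftmost at 8, rightmost at 35.
Optimal location = (8 + 35)/2 = 21.5; maximum distance = (35 − 8)/2 = 13.5.

location 21.5, max distance 13.5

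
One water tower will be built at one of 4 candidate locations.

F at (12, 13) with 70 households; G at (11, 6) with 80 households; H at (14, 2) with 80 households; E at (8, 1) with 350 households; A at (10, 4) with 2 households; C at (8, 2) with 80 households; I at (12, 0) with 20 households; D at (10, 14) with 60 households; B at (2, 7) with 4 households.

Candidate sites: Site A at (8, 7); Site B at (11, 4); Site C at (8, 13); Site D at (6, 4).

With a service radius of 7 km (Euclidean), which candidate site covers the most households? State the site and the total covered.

Site B, covering 612

Coverage radius r = 7 km; a point is covered iff (Δx)²+(Δy)² ≤ 7² = 49.
  Site A (8, 7): covers {G, E, A, C, B} → 516
  Site B (11, 4): covers {G, H, E, A, C, I} → 612
  Site C (8, 13): covers {F, D} → 130
  Site D (6, 4): covers {G, E, A, C, B} → 516
Maximum coverage at Site B: 612 households.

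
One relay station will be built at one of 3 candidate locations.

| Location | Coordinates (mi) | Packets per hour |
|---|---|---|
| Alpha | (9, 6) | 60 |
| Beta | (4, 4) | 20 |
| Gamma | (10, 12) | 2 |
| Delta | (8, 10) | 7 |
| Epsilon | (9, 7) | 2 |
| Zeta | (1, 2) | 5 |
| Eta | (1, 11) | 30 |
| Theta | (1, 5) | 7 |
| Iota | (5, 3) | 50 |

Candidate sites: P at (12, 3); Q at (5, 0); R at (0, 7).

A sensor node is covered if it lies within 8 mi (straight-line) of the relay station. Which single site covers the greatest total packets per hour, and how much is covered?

Coverage radius r = 8 mi; a point is covered iff (Δx)²+(Δy)² ≤ 8² = 64.
  P (12, 3): covers {Alpha, Epsilon, Iota} → 112
  Q (5, 0): covers {Alpha, Beta, Zeta, Theta, Iota} → 142
  R (0, 7): covers {Beta, Zeta, Eta, Theta, Iota} → 112
Maximum coverage at Q: 142 packets per hour.

Q, covering 142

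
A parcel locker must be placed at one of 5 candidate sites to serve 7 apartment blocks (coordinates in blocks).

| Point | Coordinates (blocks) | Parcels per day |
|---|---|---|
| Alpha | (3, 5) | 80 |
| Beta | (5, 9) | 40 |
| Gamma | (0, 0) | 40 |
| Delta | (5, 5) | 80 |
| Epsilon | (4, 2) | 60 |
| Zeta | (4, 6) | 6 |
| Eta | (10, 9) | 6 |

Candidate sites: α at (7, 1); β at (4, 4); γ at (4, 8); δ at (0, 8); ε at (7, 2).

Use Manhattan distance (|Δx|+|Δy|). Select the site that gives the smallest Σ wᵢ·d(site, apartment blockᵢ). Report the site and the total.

β, total 1078 blocks

Total weighted distance at each candidate:
  α (7, 1): total = 2194
  β (4, 4): total = 1078
  γ (4, 8): total = 1614
  δ (0, 8): total = 2382
  ε (7, 2): total = 1962
Minimum is at β with total 1078 blocks.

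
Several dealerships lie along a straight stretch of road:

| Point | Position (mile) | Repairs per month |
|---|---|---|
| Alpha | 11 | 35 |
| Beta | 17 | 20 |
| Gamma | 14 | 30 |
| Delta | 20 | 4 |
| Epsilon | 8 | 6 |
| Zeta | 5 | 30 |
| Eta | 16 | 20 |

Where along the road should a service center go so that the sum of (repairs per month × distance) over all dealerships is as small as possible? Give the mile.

For a sum of weighted absolute distances on a line, the optimum is the weighted median (not the mean). Total weight W = 145; half-weight = 72.5.
Sort by position and accumulate weight:
  mile 5 (Zeta, w=30) → cum 30
  mile 8 (Epsilon, w=6) → cum 36
  mile 11 (Alpha, w=35) → cum 71
  mile 14 (Gamma, w=30) → cum 101  ≥ 72.5 → median here
  mile 16 (Eta, w=20) → cum 121
  mile 17 (Beta, w=20) → cum 141
  mile 20 (Delta, w=4) → cum 145
Optimal location: mile 14.

x = 14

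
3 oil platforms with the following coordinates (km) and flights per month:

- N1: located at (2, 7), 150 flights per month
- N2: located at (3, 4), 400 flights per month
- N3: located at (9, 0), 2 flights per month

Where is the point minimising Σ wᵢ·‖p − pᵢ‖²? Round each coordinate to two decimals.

(2.75, 4.80)

The minimiser of Σwᵢ‖p−pᵢ‖² is the weighted centroid p* = (Σwᵢpᵢ)/(Σwᵢ).
Σwᵢ = 552.
Σwᵢxᵢ = 150·2 + 400·3 + 2·9 = 1518.
Σwᵢyᵢ = 150·7 + 400·4 + 2·0 = 2650.
x* = 1518/552 = 2.75, y* = 2650/552 = 4.80.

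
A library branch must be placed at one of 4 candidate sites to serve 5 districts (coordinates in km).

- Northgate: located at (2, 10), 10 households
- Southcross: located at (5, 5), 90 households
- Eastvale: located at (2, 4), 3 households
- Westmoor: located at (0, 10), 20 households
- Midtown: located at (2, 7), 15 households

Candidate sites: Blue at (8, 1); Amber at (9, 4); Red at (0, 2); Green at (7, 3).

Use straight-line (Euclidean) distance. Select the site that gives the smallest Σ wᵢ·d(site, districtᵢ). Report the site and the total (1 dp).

Total weighted distance at each candidate:
  Blue (8, 1): total = 946.4
  Amber (9, 4): total = 814.8
  Red (0, 2): total = 856.5
  Green (7, 3): total = 649.9
Minimum is at Green with total 649.9 km.

Green, total 649.9 km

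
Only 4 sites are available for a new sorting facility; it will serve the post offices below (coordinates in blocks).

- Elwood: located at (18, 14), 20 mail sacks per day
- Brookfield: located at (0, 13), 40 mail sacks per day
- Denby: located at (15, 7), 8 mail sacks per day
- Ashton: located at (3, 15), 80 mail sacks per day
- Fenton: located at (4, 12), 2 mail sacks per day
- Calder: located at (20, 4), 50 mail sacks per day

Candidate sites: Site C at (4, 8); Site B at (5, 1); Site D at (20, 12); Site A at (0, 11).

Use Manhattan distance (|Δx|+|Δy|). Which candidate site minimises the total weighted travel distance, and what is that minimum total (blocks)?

Site C, total 2504 blocks

Total weighted distance at each candidate:
  Site C (4, 8): total = 2504
  Site B (5, 1): total = 3532
  Site D (20, 12): total = 3032
  Site A (0, 11): total = 2572
Minimum is at Site C with total 2504 blocks.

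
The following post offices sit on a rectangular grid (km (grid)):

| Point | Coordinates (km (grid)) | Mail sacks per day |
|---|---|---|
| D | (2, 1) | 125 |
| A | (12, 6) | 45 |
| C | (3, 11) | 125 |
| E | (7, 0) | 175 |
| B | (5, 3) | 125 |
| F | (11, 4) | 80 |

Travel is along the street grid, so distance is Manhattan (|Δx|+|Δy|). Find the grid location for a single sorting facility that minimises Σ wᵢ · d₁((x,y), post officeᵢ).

(5, 3)

Manhattan distance separates: Σwᵢ(|x−xᵢ|+|y−yᵢ|) = Σwᵢ|x−xᵢ| + Σwᵢ|y−yᵢ|, so x and y are optimised independently as 1-D weighted medians.
Total weight W = 675; half = 337.5.
x-coordinate, sorted with cumulative weight:
  x=2 (D, w=125) cum 125
  x=3 (C, w=125) cum 250
  x=5 (B, w=125) cum 375  ← median
  x=7 (E, w=175) cum 550
  x=11 (F, w=80) cum 630
  x=12 (A, w=45) cum 675
⇒ x* = 5
y-coordinate, sorted with cumulative weight:
  y=0 (E, w=175) cum 175
  y=1 (D, w=125) cum 300
  y=3 (B, w=125) cum 425  ← median
  y=4 (F, w=80) cum 505
  y=6 (A, w=45) cum 550
  y=11 (C, w=125) cum 675
⇒ y* = 3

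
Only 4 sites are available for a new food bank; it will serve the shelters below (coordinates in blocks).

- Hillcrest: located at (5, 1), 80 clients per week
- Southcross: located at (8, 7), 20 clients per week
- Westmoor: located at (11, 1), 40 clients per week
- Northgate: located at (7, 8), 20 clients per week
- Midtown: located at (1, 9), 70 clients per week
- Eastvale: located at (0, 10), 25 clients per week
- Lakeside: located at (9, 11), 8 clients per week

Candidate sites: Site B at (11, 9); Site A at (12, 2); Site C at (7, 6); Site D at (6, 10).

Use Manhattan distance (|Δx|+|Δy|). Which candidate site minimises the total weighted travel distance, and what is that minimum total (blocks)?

Total weighted distance at each candidate:
  Site B (11, 9): total = 2672
  Site A (12, 2): total = 2976
  Site C (7, 6): total = 1961
  Site D (6, 10): total = 2122
Minimum is at Site C with total 1961 blocks.

Site C, total 1961 blocks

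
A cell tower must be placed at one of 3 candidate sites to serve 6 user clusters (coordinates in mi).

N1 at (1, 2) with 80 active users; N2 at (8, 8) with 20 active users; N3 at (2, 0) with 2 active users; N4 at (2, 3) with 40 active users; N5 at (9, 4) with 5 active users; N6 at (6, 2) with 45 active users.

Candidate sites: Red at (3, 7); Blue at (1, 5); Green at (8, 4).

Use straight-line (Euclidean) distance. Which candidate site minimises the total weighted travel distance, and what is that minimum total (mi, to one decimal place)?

Blue, total 794.7 mi

Total weighted distance at each candidate:
  Red (3, 7): total = 1007.8
  Blue (1, 5): total = 794.7
  Green (8, 4): total = 1052.4
Minimum is at Blue with total 794.7 mi.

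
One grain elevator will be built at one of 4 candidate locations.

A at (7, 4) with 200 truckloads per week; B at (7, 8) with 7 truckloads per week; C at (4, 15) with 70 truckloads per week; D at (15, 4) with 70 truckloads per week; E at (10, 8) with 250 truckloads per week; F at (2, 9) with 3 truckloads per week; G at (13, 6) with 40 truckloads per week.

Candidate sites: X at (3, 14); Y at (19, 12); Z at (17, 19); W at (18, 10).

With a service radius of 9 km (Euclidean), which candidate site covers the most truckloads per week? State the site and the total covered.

W, covering 360

Coverage radius r = 9 km; a point is covered iff (Δx)²+(Δy)² ≤ 9² = 81.
  X (3, 14): covers {B, C, F} → 80
  Y (19, 12): covers {D, G} → 110
  Z (17, 19): covers {none} → 0
  W (18, 10): covers {D, E, G} → 360
Maximum coverage at W: 360 truckloads per week.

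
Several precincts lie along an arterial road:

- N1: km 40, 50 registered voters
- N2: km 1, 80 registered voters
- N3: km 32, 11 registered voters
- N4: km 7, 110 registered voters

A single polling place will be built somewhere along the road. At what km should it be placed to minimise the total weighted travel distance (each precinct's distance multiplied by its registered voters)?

For a sum of weighted absolute distances on a line, the optimum is the weighted median (not the mean). Total weight W = 251; half-weight = 125.5.
Sort by position and accumulate weight:
  km 1 (N2, w=80) → cum 80
  km 7 (N4, w=110) → cum 190  ≥ 125.5 → median here
  km 32 (N3, w=11) → cum 201
  km 40 (N1, w=50) → cum 251
Optimal location: km 7.

x = 7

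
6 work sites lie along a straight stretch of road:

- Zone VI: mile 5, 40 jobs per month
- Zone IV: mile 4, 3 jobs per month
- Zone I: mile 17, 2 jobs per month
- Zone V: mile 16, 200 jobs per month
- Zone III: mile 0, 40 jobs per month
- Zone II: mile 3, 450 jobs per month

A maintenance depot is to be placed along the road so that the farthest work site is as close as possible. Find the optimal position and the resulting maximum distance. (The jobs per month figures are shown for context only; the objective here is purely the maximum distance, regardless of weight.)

The 1-center on a line is the midpoint of the two extreme points: leftmost at 0, rightmost at 17.
Optimal location = (0 + 17)/2 = 8.5; maximum distance = (17 − 0)/2 = 8.5.

location 8.5, max distance 8.5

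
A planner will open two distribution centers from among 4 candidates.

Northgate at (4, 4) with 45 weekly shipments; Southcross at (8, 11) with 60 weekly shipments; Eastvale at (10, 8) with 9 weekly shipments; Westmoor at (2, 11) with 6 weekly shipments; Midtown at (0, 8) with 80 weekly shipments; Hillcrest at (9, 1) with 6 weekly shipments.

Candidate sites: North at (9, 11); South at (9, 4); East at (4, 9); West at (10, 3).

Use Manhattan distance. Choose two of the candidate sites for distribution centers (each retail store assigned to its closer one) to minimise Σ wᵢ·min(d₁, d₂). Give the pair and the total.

{North, East}, total 805

Evaluate every pair (each demand assigned to the nearer of the two):
  {North, East}: total = 805
  {South, East}: total = 1072
  {East, West}: total = 1072
  {North, South}: total = 1341
  {North, West}: total = 1431
  {South, West}: total = 1892
Best pair: {North, East} with total 805.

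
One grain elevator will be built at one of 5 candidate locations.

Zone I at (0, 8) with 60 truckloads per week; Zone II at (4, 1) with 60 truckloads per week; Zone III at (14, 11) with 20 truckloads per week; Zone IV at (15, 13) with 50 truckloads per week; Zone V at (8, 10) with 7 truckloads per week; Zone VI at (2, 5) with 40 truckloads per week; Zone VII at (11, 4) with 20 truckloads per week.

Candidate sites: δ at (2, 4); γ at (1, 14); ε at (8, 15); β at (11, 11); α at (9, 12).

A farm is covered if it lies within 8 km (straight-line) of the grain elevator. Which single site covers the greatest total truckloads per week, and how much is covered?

δ, covering 160

Coverage radius r = 8 km; a point is covered iff (Δx)²+(Δy)² ≤ 8² = 64.
  δ (2, 4): covers {Zone I, Zone II, Zone VI} → 160
  γ (1, 14): covers {Zone I} → 60
  ε (8, 15): covers {Zone III, Zone IV, Zone V} → 77
  β (11, 11): covers {Zone III, Zone IV, Zone V, Zone VII} → 97
  α (9, 12): covers {Zone III, Zone IV, Zone V} → 77
Maximum coverage at δ: 160 truckloads per week.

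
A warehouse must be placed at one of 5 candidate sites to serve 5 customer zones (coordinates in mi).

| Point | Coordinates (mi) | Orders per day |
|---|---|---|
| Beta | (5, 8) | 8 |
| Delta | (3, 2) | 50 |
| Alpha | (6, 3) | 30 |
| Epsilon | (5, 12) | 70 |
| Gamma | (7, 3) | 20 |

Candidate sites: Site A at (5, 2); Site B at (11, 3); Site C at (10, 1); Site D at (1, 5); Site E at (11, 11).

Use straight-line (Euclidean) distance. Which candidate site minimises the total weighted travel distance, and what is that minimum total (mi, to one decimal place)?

Site A, total 935.1 mi

Total weighted distance at each candidate:
  Site A (5, 2): total = 935.1
  Site B (11, 3): total = 1452.8
  Site C (10, 1): total = 1474.5
  Site D (1, 5): total = 1072.7
  Site E (11, 11): total = 1543.4
Minimum is at Site A with total 935.1 mi.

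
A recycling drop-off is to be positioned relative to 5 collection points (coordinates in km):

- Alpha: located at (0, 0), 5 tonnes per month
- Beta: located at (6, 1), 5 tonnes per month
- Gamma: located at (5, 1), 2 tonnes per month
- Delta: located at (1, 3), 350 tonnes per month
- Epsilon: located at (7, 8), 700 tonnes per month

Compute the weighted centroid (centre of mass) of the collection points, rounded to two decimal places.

The minimiser of Σwᵢ‖p−pᵢ‖² is the weighted centroid p* = (Σwᵢpᵢ)/(Σwᵢ).
Σwᵢ = 1062.
Σwᵢxᵢ = 5·0 + 5·6 + 2·5 + 350·1 + 700·7 = 5290.
Σwᵢyᵢ = 5·0 + 5·1 + 2·1 + 350·3 + 700·8 = 6657.
x* = 5290/1062 = 4.98, y* = 6657/1062 = 6.27.

(4.98, 6.27)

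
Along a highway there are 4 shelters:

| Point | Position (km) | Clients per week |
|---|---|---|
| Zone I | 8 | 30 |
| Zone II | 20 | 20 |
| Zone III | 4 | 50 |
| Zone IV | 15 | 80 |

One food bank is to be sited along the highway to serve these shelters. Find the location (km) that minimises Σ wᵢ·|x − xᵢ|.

For a sum of weighted absolute distances on a line, the optimum is the weighted median (not the mean). Total weight W = 180; half-weight = 90.
Sort by position and accumulate weight:
  km 4 (Zone III, w=50) → cum 50
  km 8 (Zone I, w=30) → cum 80
  km 15 (Zone IV, w=80) → cum 160  ≥ 90 → median here
  km 20 (Zone II, w=20) → cum 180
Optimal location: km 15.

x = 15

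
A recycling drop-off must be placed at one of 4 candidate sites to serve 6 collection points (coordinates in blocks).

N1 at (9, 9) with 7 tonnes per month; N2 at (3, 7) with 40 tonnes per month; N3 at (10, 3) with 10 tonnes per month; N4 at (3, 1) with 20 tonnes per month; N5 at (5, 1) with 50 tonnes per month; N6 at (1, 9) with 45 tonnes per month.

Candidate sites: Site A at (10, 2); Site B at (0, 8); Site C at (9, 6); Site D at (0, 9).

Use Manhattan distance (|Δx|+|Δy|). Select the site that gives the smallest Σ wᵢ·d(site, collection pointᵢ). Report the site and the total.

Site B, total 1270 blocks

Total weighted distance at each candidate:
  Site A (10, 2): total = 1726
  Site B (0, 8): total = 1270
  Site C (9, 6): total = 1506
  Site D (0, 9): total = 1338
Minimum is at Site B with total 1270 blocks.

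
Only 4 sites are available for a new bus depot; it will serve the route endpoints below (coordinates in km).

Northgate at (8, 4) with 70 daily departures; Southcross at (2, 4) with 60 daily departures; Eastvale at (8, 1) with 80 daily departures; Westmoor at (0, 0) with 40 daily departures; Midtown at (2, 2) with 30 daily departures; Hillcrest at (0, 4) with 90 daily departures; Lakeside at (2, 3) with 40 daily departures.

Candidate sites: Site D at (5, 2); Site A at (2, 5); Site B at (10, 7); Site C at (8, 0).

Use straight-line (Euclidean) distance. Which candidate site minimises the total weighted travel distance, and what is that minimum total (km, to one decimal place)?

Site D, total 1638.3 km

Total weighted distance at each candidate:
  Site D (5, 2): total = 1638.3
  Site A (2, 5): total = 1649.3
  Site B (10, 7): total = 3339.7
  Site C (8, 0): total = 2375.7
Minimum is at Site D with total 1638.3 km.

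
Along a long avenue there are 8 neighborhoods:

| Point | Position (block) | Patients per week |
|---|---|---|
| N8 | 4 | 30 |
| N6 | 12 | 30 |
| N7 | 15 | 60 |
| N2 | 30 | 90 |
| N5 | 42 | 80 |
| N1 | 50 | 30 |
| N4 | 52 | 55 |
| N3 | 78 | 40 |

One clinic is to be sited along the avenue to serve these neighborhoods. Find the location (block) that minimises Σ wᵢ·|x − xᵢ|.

For a sum of weighted absolute distances on a line, the optimum is the weighted median (not the mean). Total weight W = 415; half-weight = 207.5.
Sort by position and accumulate weight:
  block 4 (N8, w=30) → cum 30
  block 12 (N6, w=30) → cum 60
  block 15 (N7, w=60) → cum 120
  block 30 (N2, w=90) → cum 210  ≥ 207.5 → median here
  block 42 (N5, w=80) → cum 290
  block 50 (N1, w=30) → cum 320
  block 52 (N4, w=55) → cum 375
  block 78 (N3, w=40) → cum 415
Optimal location: block 30.

x = 30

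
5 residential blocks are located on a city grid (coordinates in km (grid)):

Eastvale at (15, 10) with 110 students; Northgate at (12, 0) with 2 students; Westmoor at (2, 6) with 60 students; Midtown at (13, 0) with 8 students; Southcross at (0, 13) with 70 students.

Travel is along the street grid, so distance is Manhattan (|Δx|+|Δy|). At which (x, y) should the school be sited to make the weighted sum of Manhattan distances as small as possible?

(2, 10)

Manhattan distance separates: Σwᵢ(|x−xᵢ|+|y−yᵢ|) = Σwᵢ|x−xᵢ| + Σwᵢ|y−yᵢ|, so x and y are optimised independently as 1-D weighted medians.
Total weight W = 250; half = 125.
x-coordinate, sorted with cumulative weight:
  x=0 (Southcross, w=70) cum 70
  x=2 (Westmoor, w=60) cum 130  ← median
  x=12 (Northgate, w=2) cum 132
  x=13 (Midtown, w=8) cum 140
  x=15 (Eastvale, w=110) cum 250
⇒ x* = 2
y-coordinate, sorted with cumulative weight:
  y=0 (Northgate, w=2) cum 2
  y=0 (Midtown, w=8) cum 10
  y=6 (Westmoor, w=60) cum 70
  y=10 (Eastvale, w=110) cum 180  ← median
  y=13 (Southcross, w=70) cum 250
⇒ y* = 10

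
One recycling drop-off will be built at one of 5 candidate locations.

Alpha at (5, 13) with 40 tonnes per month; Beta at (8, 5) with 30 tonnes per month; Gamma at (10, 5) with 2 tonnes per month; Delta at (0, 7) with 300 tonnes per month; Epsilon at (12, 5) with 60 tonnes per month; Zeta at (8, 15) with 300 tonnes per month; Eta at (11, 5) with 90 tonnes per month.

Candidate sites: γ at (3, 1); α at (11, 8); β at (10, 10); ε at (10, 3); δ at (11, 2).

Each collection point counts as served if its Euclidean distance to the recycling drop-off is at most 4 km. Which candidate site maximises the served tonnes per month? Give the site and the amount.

Coverage radius r = 4 km; a point is covered iff (Δx)²+(Δy)² ≤ 4² = 16.
  γ (3, 1): covers {none} → 0
  α (11, 8): covers {Gamma, Epsilon, Eta} → 152
  β (10, 10): covers {none} → 0
  ε (10, 3): covers {Beta, Gamma, Epsilon, Eta} → 182
  δ (11, 2): covers {Gamma, Epsilon, Eta} → 152
Maximum coverage at ε: 182 tonnes per month.

ε, covering 182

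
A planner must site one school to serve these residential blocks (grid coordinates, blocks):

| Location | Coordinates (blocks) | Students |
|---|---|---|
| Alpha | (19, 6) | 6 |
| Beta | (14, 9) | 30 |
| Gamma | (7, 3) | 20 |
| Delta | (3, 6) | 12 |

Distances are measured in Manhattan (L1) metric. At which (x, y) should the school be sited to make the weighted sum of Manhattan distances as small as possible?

Manhattan distance separates: Σwᵢ(|x−xᵢ|+|y−yᵢ|) = Σwᵢ|x−xᵢ| + Σwᵢ|y−yᵢ|, so x and y are optimised independently as 1-D weighted medians.
Total weight W = 68; half = 34.
x-coordinate, sorted with cumulative weight:
  x=3 (Delta, w=12) cum 12
  x=7 (Gamma, w=20) cum 32
  x=14 (Beta, w=30) cum 62  ← median
  x=19 (Alpha, w=6) cum 68
⇒ x* = 14
y-coordinate, sorted with cumulative weight:
  y=3 (Gamma, w=20) cum 20
  y=6 (Alpha, w=6) cum 26
  y=6 (Delta, w=12) cum 38  ← median
  y=9 (Beta, w=30) cum 68
⇒ y* = 6

(14, 6)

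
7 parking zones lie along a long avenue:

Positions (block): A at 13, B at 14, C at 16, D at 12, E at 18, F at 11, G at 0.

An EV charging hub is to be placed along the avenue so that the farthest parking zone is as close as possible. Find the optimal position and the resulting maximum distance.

The 1-center on a line is the midpoint of the two extreme points: leftmost at 0, rightmost at 18.
Optimal location = (0 + 18)/2 = 9; maximum distance = (18 − 0)/2 = 9.

location 9, max distance 9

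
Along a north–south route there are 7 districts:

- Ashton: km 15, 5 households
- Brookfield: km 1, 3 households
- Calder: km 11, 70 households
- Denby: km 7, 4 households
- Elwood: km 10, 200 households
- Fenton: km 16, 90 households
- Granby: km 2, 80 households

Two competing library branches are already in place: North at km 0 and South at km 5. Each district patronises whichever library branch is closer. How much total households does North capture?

83

The indifferent point is the midpoint (0+5)/2 = 2.5; districts left of it (closer to North at 0) go to North, those right go to South.
  Brookfield at 1 (w=3) → North
  Granby at 2 (w=80) → North
  Denby at 7 (w=4) → South
  Elwood at 10 (w=200) → South
  Calder at 11 (w=70) → South
  Ashton at 15 (w=5) → South
  Fenton at 16 (w=90) → South
North captures 83; South captures 369.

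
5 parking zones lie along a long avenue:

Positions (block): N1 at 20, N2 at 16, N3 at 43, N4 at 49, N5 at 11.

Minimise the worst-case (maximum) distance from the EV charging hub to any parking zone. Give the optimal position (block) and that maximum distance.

location 30, max distance 19

The 1-center on a line is the midpoint of the two extreme points: leftmost at 11, rightmost at 49.
Optimal location = (11 + 49)/2 = 30; maximum distance = (49 − 11)/2 = 19.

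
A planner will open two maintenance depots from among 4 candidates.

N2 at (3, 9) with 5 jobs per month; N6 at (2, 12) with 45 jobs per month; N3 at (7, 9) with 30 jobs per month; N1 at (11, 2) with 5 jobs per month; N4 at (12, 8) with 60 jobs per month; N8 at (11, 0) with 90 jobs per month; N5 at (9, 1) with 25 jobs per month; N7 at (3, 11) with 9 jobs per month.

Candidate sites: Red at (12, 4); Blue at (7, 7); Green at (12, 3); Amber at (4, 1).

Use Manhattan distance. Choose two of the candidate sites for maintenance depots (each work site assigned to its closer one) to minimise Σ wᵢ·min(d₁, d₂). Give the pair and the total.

Evaluate every pair (each demand assigned to the nearer of the two):
  {Blue, Green}: total = 1407
  {Red, Blue}: total = 1467
  {Green, Amber}: total = 1854
  {Blue, Amber}: total = 1857
  {Red, Amber}: total = 1859
  {Red, Green}: total = 2059
Best pair: {Blue, Green} with total 1407.

{Blue, Green}, total 1407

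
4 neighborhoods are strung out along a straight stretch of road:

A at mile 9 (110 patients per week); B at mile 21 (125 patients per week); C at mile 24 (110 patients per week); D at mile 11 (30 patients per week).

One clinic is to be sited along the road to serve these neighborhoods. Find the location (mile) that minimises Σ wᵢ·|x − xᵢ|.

For a sum of weighted absolute distances on a line, the optimum is the weighted median (not the mean). Total weight W = 375; half-weight = 187.5.
Sort by position and accumulate weight:
  mile 9 (A, w=110) → cum 110
  mile 11 (D, w=30) → cum 140
  mile 21 (B, w=125) → cum 265  ≥ 187.5 → median here
  mile 24 (C, w=110) → cum 375
Optimal location: mile 21.

x = 21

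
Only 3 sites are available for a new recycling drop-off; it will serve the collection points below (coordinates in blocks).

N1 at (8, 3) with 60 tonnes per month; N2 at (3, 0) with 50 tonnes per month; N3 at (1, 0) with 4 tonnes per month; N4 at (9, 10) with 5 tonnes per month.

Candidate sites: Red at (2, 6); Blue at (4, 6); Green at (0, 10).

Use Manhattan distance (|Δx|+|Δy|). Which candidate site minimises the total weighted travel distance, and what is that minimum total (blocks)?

Total weighted distance at each candidate:
  Red (2, 6): total = 973
  Blue (4, 6): total = 851
  Green (0, 10): total = 1639
Minimum is at Blue with total 851 blocks.

Blue, total 851 blocks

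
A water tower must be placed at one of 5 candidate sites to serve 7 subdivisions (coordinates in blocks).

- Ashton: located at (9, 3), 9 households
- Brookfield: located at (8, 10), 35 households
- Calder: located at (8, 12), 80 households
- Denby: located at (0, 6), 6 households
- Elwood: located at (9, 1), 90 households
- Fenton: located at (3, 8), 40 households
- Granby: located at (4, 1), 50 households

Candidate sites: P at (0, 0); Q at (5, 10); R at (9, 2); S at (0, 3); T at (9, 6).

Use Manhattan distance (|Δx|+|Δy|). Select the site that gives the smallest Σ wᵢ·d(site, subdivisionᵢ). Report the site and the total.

T, total 2086 blocks

Total weighted distance at each candidate:
  P (0, 0): total = 3964
  Q (5, 10): total = 2488
  R (9, 2): total = 2152
  S (0, 3): total = 3594
  T (9, 6): total = 2086
Minimum is at T with total 2086 blocks.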